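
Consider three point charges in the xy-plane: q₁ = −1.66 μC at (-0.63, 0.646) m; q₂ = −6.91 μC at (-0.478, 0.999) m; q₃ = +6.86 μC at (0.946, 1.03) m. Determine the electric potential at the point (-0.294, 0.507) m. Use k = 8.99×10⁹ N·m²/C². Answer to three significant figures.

-1.13×10⁵ V

The total potential is the scalar sum of each charge's contribution, V = Σ kqᵢ/rᵢ.
Distances from the field point to each charge: r₁ = 0.364 m, r₂ = 0.525 m, r₃ = 1.35 m.
V = k[(-1.66×10⁻⁶)/(0.364) + (-6.91×10⁻⁶)/(0.525) + (6.86×10⁻⁶)/(1.35)] = -1.13×10⁵ V.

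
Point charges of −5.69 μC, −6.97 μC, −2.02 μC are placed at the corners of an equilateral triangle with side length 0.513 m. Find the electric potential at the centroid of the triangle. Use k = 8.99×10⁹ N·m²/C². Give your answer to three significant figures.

-4.46×10⁵ V

The total potential is the scalar sum of each charge's contribution, V = Σ kqᵢ/rᵢ.
The distance from each vertex to the centroid is a/√3 = 0.296 m.
V = k[(-5.69×10⁻⁶)/(0.296) + (-6.97×10⁻⁶)/(0.296) + (-2.02×10⁻⁶)/(0.296)] = -4.46×10⁵ V.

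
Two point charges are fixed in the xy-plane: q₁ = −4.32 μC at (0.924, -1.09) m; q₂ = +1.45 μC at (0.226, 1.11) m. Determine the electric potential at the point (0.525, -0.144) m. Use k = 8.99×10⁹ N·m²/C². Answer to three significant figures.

-2.77×10⁴ V

Electric potential is a scalar, so the contributions from each charge add algebraically: V = Σ kqᵢ/rᵢ.
Distances from the field point to each charge: r₁ = 1.03 m, r₂ = 1.29 m.
V = k[(-4.32×10⁻⁶)/(1.03) + (1.45×10⁻⁶)/(1.29)] = -2.77×10⁴ V.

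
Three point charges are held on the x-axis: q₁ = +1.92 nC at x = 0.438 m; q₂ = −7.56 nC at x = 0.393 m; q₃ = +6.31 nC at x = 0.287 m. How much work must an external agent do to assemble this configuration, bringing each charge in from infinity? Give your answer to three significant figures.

-6.22×10⁻⁶ J

The work to assemble the configuration equals its total potential energy, U = Σ kqᵢqⱼ/rᵢⱼ over all pairs.
Pair separations: r₁₂ = 0.0450 m, r₁₃ = 0.151 m, r₂₃ = 0.106 m.
U = (-2.90×10⁻⁶) + (7.21×10⁻⁷) + (-4.05×10⁻⁶) = -6.22×10⁻⁶ J.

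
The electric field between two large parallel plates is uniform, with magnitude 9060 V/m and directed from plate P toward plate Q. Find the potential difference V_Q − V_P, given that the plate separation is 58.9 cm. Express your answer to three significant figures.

-5340 V

In a uniform field, potential decreases in the direction of E: ΔV = −E·d for a displacement d parallel to E.
Going from P to Q is a displacement of 58.9 cm along the field, so V_Q − V_P = −Ed = -5340 V.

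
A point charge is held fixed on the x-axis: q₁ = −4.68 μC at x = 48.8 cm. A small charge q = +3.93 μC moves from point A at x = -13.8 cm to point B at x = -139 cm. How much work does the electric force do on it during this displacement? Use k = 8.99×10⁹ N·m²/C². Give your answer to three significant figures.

The work done by the electric force is W_field = −ΔU = −q(V_B − V_A) = q(V_A − V_B).
At A: distance to the source charge is 0.626 m; V_A = kq₁/r = -6.72×10⁴ V.
At B: distance to the source charge is 1.88 m; V_B = kq₁/r = -2.24×10⁴ V.
ΔV = V_B − V_A = 4.48×10⁴ V.
W_field = −qΔV = −(3.93×10⁻⁶ C)(4.48×10⁴ V) = -0.176 J.

-0.176 J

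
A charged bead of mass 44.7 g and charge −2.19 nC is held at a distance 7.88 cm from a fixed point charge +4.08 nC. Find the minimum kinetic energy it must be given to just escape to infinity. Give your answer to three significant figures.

1.02×10⁻⁶ J

To just escape, total mechanical energy must reach zero at infinity: ½mv²_min + U = 0, so ½mv²_min = −U = |kQq|/r.
|U| = |kQq|/r = (8.99×10⁹ N·m²/C²)(4.08×10⁻⁹)(2.19×10⁻⁹)/(0.0788) = 1.02×10⁻⁶ J.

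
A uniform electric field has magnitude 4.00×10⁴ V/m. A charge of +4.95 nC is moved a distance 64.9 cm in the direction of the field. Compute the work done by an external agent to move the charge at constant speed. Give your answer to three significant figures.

The potential change for a displacement 64.9 cm in the direction of the field is ΔV = −Ed = -2.60×10⁴ V.
W_ext = qΔV = -1.29×10⁻⁴ J.

-1.29×10⁻⁴ J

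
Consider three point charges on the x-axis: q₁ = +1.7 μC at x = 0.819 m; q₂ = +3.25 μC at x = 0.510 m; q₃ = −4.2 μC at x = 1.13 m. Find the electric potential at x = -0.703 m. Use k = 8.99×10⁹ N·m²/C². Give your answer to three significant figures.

1.35×10⁴ V

The total potential is the scalar sum of each charge's contribution, V = Σ kqᵢ/rᵢ.
Distances from the field point to each charge: r₁ = 1.52 m, r₂ = 1.21 m, r₃ = 1.83 m.
V = k[(1.70×10⁻⁶)/(1.52) + (3.25×10⁻⁶)/(1.21) + (-4.20×10⁻⁶)/(1.83)] = 1.35×10⁴ V.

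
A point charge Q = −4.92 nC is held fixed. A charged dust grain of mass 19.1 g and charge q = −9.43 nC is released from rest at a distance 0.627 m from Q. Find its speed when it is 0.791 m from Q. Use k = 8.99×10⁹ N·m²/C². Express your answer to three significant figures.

Only the electrostatic force acts, so mechanical energy is conserved: ½mv² = U₁ − U₂ = kQq(1/r₁ − 1/r₂).
U₁ − U₂ = (8.99×10⁹ N·m²/C²)(-4.92×10⁻⁹ C)(-9.43×10⁻⁹ C)(1/0.627 − 1/0.791) = 1.38×10⁻⁷ J.
v = √(2·1.38×10⁻⁷/0.0191) = 3.80×10⁻³ m/s.

3.80×10⁻³ m/s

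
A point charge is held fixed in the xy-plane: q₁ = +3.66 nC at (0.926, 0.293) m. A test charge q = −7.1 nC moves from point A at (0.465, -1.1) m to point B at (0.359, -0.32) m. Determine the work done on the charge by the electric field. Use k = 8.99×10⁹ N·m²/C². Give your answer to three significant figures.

1.21×10⁻⁷ J

The work done by the electric force is W_field = −ΔU = −q(V_B − V_A) = q(V_A − V_B).
At A: distance to the source charge is 1.47 m; V_A = kq₁/r = 22.4 V.
At B: distance to the source charge is 0.835 m; V_B = kq₁/r = 39.4 V.
ΔV = V_B − V_A = 17.0 V.
W_field = −qΔV = −(-7.10×10⁻⁹ C)(17.0 V) = 1.21×10⁻⁷ J.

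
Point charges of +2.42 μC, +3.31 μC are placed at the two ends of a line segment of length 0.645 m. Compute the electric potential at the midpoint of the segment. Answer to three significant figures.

The total potential is the scalar sum of each charge's contribution, V = Σ kqᵢ/rᵢ.
Each charge is 0.323 m from the midpoint.
V = k[(2.42×10⁻⁶)/(0.323) + (3.31×10⁻⁶)/(0.323)] = 1.60×10⁵ V.

1.60×10⁵ V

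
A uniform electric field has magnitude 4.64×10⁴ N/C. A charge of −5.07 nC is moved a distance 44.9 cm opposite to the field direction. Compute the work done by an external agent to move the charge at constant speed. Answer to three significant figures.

-1.06×10⁻⁴ J

The potential change for a displacement 44.9 cm opposite to the field direction is ΔV = +Ed = 2.08×10⁴ V.
W_ext = qΔV = -1.06×10⁻⁴ J.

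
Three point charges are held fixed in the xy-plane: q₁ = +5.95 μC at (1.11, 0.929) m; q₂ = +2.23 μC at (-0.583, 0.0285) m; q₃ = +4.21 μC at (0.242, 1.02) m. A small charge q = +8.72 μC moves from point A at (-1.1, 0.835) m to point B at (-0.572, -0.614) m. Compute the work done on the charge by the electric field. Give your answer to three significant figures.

-0.0202 J

The work done by the electric force is W_field = −ΔU = −q(V_B − V_A) = q(V_A − V_B).
At A: distances to the source charges are 2.21 m, 0.958 m, 1.35 m; V_A = Σ kqᵢ/rᵢ = 7.30×10⁴ V.
At B: distances to the source charges are 2.28 m, 0.643 m, 1.83 m; V_B = Σ kqᵢ/rᵢ = 7.54×10⁴ V.
ΔV = V_B − V_A = 2320 V.
W_field = −qΔV = −(8.72×10⁻⁶ C)(2320 V) = -0.0202 J.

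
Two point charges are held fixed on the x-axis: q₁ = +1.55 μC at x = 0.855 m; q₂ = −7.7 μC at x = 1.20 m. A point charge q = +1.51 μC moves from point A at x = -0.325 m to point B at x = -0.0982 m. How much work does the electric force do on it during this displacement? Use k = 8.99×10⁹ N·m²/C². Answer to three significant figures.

The work done by the electric force is W_field = −ΔU = −q(V_B − V_A) = q(V_A − V_B).
At A: distances to the source charges are 1.18 m, 1.52 m; V_A = Σ kqᵢ/rᵢ = -3.36×10⁴ V.
At B: distances to the source charges are 0.953 m, 1.30 m; V_B = Σ kqᵢ/rᵢ = -3.87×10⁴ V.
ΔV = V_B − V_A = -5120 V.
W_field = −qΔV = −(1.51×10⁻⁶ C)(-5120 V) = 7.73×10⁻³ J.

7.73×10⁻³ J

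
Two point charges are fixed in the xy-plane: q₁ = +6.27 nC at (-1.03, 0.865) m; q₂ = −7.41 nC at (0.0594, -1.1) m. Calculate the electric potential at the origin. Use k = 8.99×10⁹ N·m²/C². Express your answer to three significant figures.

Electric potential is a scalar, so the contributions from each charge add algebraically: V = Σ kqᵢ/rᵢ.
Distances from the field point to each charge: r₁ = 1.35 m, r₂ = 1.10 m.
V = k[(6.27×10⁻⁹)/(1.35) + (-7.41×10⁻⁹)/(1.10)] = -18.6 V.

-18.6 V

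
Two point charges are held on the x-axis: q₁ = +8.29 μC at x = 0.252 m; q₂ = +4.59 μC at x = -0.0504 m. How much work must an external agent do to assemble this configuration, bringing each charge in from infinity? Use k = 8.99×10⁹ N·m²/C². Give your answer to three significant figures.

The assembly work is the sum of pairwise potential energies, U = Σ_{i<j} kqᵢqⱼ/rᵢⱼ.
Pair separations: r₁₂ = 0.302 m.
U = (1.13) = 1.13 J.

1.13 J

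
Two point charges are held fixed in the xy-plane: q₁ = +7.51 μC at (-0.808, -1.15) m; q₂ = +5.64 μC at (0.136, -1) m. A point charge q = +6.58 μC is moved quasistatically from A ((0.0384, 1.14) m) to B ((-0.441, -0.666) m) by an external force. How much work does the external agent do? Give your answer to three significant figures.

For quasistatic motion the external work equals the change in potential energy: W_ext = qΔV = q(V_B − V_A).
At A: distances to the source charges are 2.44 m, 2.14 m; V_A = Σ kqᵢ/rᵢ = 5.13×10⁴ V.
At B: distances to the source charges are 0.607 m, 0.667 m; V_B = Σ kqᵢ/rᵢ = 1.87×10⁵ V.
ΔV = V_B − V_A = 1.36×10⁵ V.
W_ext = qΔV = (6.58×10⁻⁶ C)(1.36×10⁵ V) = 0.894 J.

0.894 J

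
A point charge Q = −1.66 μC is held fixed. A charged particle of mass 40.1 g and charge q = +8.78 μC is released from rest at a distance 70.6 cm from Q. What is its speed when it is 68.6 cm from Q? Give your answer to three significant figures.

0.519 m/s

Only the electrostatic force acts, so mechanical energy is conserved: ½mv² = U₁ − U₂ = kQq(1/r₁ − 1/r₂).
U₁ − U₂ = (8.99×10⁹ N·m²/C²)(-1.66×10⁻⁶ C)(8.78×10⁻⁶ C)(1/0.706 − 1/0.686) = 5.41×10⁻³ J.
v = √(2·5.41×10⁻³/0.0401) = 0.519 m/s.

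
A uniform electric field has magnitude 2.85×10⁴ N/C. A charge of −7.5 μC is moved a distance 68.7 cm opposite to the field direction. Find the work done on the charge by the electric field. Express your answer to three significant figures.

The potential change for a displacement 68.7 cm opposite to the field direction is ΔV = +Ed = 1.96×10⁴ V.
W_field = −qΔV = 0.147 J.

0.147 J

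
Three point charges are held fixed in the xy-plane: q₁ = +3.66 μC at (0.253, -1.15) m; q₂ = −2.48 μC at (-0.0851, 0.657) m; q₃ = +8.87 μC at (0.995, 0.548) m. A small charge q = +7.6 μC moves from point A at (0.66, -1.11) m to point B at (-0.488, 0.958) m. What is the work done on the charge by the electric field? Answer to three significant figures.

0.713 J

The work done by the electric force is W_field = −ΔU = −q(V_B − V_A) = q(V_A − V_B).
At A: distances to the source charges are 0.409 m, 1.92 m, 1.69 m; V_A = Σ kqᵢ/rᵢ = 1.16×10⁵ V.
At B: distances to the source charges are 2.23 m, 0.503 m, 1.54 m; V_B = Σ kqᵢ/rᵢ = 2.22×10⁴ V.
ΔV = V_B − V_A = -9.38×10⁴ V.
W_field = −qΔV = −(7.60×10⁻⁶ C)(-9.38×10⁴ V) = 0.713 J.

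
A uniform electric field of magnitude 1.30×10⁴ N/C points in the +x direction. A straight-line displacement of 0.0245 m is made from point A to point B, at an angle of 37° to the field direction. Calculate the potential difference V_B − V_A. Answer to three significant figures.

Only the component of displacement along E changes the potential: ΔV = −E·d·cosθ.
ΔV = −(1.30×10⁴ V/m)(0.0245 m)cos37° = -254 V.

-254 V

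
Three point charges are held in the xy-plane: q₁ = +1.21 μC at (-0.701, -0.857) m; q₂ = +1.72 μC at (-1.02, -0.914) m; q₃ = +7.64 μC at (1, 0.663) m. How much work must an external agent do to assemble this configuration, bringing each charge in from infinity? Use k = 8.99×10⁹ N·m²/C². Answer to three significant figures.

0.140 J

The assembly work is the sum of pairwise potential energies, U = Σ_{i<j} kqᵢqⱼ/rᵢⱼ.
Pair separations: r₁₂ = 0.324 m, r₁₃ = 2.28 m, r₂₃ = 2.56 m.
U = (0.0577) + (0.0364) + (0.0461) = 0.140 J.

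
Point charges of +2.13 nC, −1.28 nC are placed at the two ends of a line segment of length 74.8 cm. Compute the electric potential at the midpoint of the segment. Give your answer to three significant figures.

20.4 V

The total potential is the scalar sum of each charge's contribution, V = Σ kqᵢ/rᵢ.
Each charge is 0.374 m from the midpoint.
V = k[(2.13×10⁻⁹)/(0.374) + (-1.28×10⁻⁹)/(0.374)] = 20.4 V.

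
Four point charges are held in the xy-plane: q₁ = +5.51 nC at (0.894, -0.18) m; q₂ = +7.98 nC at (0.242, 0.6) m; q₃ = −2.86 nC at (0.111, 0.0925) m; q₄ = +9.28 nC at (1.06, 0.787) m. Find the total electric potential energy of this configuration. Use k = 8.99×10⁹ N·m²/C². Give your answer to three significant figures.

8.86×10⁻⁷ J

The assembly work is the sum of pairwise potential energies, U = Σ_{i<j} kqᵢqⱼ/rᵢⱼ.
Pair separations: r₁₂ = 1.02 m, r₁₃ = 0.829 m, r₁₄ = 0.981 m, r₂₃ = 0.524 m, r₂₄ = 0.839 m, r₃₄ = 1.18 m.
Summing all 6 pair terms gives U = 8.86×10⁻⁷ J.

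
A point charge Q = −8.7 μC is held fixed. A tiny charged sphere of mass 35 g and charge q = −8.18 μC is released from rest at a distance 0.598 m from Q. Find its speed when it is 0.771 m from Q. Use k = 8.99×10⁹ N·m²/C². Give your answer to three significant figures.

Only the electrostatic force acts, so mechanical energy is conserved: ½mv² = U₁ − U₂ = kQq(1/r₁ − 1/r₂).
U₁ − U₂ = (8.99×10⁹ N·m²/C²)(-8.70×10⁻⁶ C)(-8.18×10⁻⁶ C)(1/0.598 − 1/0.771) = 0.240 J.
v = √(2·0.240/0.0350) = 3.70 m/s.

3.70 m/s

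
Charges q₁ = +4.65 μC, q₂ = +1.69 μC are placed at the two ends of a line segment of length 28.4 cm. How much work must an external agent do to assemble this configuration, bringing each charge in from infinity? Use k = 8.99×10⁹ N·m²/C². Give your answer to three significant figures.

0.249 J

The work to assemble the configuration equals its total potential energy, U = Σ kqᵢqⱼ/rᵢⱼ over all pairs.
The separation is r = 0.284 m.
U = (0.249) = 0.249 J.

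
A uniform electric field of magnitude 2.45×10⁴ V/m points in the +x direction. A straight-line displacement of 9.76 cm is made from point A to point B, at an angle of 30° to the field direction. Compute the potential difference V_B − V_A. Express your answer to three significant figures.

-2070 V

Only the component of displacement along E changes the potential: ΔV = −E·d·cosθ.
ΔV = −(2.45×10⁴ V/m)(0.0976 m)cos30° = -2070 V.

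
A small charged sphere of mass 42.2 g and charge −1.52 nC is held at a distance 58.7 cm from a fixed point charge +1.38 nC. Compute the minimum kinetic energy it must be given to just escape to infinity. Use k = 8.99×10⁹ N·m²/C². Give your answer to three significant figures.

3.21×10⁻⁸ J

To just escape, total mechanical energy must reach zero at infinity: ½mv²_min + U = 0, so ½mv²_min = −U = |kQq|/r.
|U| = |kQq|/r = (8.99×10⁹ N·m²/C²)(1.38×10⁻⁹)(1.52×10⁻⁹)/(0.587) = 3.21×10⁻⁸ J.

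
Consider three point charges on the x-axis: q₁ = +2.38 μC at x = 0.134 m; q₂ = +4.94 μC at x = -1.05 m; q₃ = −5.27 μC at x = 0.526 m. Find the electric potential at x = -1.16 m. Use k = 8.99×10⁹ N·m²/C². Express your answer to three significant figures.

3.92×10⁵ V

Electric potential is a scalar, so the contributions from each charge add algebraically: V = Σ kqᵢ/rᵢ.
Distances from the field point to each charge: r₁ = 1.29 m, r₂ = 0.110 m, r₃ = 1.69 m.
V = k[(2.38×10⁻⁶)/(1.29) + (4.94×10⁻⁶)/(0.110) + (-5.27×10⁻⁶)/(1.69)] = 3.92×10⁵ V.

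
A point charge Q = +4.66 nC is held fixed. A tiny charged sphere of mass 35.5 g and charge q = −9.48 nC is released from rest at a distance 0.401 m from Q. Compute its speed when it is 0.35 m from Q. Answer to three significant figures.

Only the electrostatic force acts, so mechanical energy is conserved: ½mv² = U₁ − U₂ = kQq(1/r₁ − 1/r₂).
U₁ − U₂ = (8.99×10⁹ N·m²/C²)(4.66×10⁻⁹ C)(-9.48×10⁻⁹ C)(1/0.401 − 1/0.350) = 1.44×10⁻⁷ J.
v = √(2·1.44×10⁻⁷/0.0355) = 2.85×10⁻³ m/s.

2.85×10⁻³ m/s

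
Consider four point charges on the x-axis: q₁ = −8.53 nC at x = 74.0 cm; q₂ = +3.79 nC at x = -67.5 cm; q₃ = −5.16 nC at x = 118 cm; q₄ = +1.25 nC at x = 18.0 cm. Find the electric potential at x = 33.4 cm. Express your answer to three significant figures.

-137 V

The total potential is the scalar sum of each charge's contribution, V = Σ kqᵢ/rᵢ.
Distances from the field point to each charge: r₁ = 0.406 m, r₂ = 1.01 m, r₃ = 0.846 m, r₄ = 0.154 m.
V = k[(-8.53×10⁻⁹)/(0.406) + (3.79×10⁻⁹)/(1.01) + (-5.16×10⁻⁹)/(0.846) + (1.25×10⁻⁹)/(0.154)] = -137 V.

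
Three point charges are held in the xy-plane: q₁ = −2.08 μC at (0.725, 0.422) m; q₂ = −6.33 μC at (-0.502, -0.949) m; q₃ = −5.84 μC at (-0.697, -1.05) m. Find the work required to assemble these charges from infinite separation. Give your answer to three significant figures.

The work to assemble the configuration equals its total potential energy, U = Σ kqᵢqⱼ/rᵢⱼ over all pairs.
Pair separations: r₁₂ = 1.84 m, r₁₃ = 2.05 m, r₂₃ = 0.220 m.
U = (0.0643) + (0.0534) + (1.51) = 1.63 J.

1.63 J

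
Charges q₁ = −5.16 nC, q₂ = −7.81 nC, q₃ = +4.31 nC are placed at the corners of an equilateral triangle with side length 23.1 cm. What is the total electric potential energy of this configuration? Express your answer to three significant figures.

-6.07×10⁻⁷ J

The assembly work is the sum of pairwise potential energies, U = Σ_{i<j} kqᵢqⱼ/rᵢⱼ.
All three pair separations equal the side length, 0.231 m.
U = (1.57×10⁻⁶) + (-8.66×10⁻⁷) + (-1.31×10⁻⁶) = -6.07×10⁻⁷ J.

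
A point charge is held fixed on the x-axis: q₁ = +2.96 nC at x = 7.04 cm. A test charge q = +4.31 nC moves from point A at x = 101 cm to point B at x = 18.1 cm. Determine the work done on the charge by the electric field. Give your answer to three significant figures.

-9.15×10⁻⁷ J

The work done by the electric force is W_field = −ΔU = −q(V_B − V_A) = q(V_A − V_B).
At A: distance to the source charge is 0.940 m; V_A = kq₁/r = 28.3 V.
At B: distance to the source charge is 0.111 m; V_B = kq₁/r = 241 V.
ΔV = V_B − V_A = 212 V.
W_field = −qΔV = −(4.31×10⁻⁹ C)(212 V) = -9.15×10⁻⁷ J.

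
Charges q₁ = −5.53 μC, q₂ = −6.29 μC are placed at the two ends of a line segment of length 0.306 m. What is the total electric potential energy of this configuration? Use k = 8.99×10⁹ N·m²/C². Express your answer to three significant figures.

The work to assemble the configuration equals its total potential energy, U = Σ kqᵢqⱼ/rᵢⱼ over all pairs.
The separation is r = 0.306 m.
U = (1.02) = 1.02 J.

1.02 J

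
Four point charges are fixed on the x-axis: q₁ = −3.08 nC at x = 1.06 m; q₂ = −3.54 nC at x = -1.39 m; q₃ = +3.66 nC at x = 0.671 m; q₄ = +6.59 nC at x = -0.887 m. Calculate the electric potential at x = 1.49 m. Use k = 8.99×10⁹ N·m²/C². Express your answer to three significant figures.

The total potential is the scalar sum of each charge's contribution, V = Σ kqᵢ/rᵢ.
Distances from the field point to each charge: r₁ = 0.430 m, r₂ = 2.88 m, r₃ = 0.819 m, r₄ = 2.38 m.
V = k[(-3.08×10⁻⁹)/(0.430) + (-3.54×10⁻⁹)/(2.88) + (3.66×10⁻⁹)/(0.819) + (6.59×10⁻⁹)/(2.38)] = -10.3 V.

-10.3 V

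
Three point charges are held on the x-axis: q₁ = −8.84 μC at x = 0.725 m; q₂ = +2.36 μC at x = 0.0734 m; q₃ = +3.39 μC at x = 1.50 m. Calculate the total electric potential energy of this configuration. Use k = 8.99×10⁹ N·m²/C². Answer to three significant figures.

The assembly work is the sum of pairwise potential energies, U = Σ_{i<j} kqᵢqⱼ/rᵢⱼ.
Pair separations: r₁₂ = 0.652 m, r₁₃ = 0.775 m, r₂₃ = 1.43 m.
U = (-0.288) + (-0.348) + (0.0504) = -0.585 J.

-0.585 J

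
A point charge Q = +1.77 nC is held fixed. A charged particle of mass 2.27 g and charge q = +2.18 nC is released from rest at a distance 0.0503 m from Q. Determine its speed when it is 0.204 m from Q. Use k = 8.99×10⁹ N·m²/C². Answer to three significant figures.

Only the electrostatic force acts, so mechanical energy is conserved: ½mv² = U₁ − U₂ = kQq(1/r₁ − 1/r₂).
U₁ − U₂ = (8.99×10⁹ N·m²/C²)(1.77×10⁻⁹ C)(2.18×10⁻⁹ C)(1/0.0503 − 1/0.204) = 5.20×10⁻⁷ J.
v = √(2·5.20×10⁻⁷/2.27×10⁻³) = 0.0214 m/s.

0.0214 m/s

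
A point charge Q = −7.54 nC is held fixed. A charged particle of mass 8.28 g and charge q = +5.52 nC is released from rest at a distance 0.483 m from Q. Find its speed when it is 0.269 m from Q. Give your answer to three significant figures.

Only the electrostatic force acts, so mechanical energy is conserved: ½mv² = U₁ − U₂ = kQq(1/r₁ − 1/r₂).
U₁ − U₂ = (8.99×10⁹ N·m²/C²)(-7.54×10⁻⁹ C)(5.52×10⁻⁹ C)(1/0.483 − 1/0.269) = 6.16×10⁻⁷ J.
v = √(2·6.16×10⁻⁷/8.28×10⁻³) = 0.0122 m/s.

0.0122 m/s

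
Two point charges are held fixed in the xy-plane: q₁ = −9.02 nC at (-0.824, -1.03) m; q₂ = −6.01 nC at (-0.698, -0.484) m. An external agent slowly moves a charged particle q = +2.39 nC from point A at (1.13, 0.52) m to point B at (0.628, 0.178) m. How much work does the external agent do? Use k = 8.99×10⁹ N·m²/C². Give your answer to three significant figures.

-5.01×10⁻⁸ J

For quasistatic motion the external work equals the change in potential energy: W_ext = qΔV = q(V_B − V_A).
At A: distances to the source charges are 2.49 m, 2.09 m; V_A = Σ kqᵢ/rᵢ = -58.4 V.
At B: distances to the source charges are 1.89 m, 1.48 m; V_B = Σ kqᵢ/rᵢ = -79.4 V.
ΔV = V_B − V_A = -21.0 V.
W_ext = qΔV = (2.39×10⁻⁹ C)(-21.0 V) = -5.01×10⁻⁸ J.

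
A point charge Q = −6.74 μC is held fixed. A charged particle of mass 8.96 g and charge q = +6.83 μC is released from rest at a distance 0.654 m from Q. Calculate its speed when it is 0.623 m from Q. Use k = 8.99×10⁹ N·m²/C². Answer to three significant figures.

2.65 m/s

Only the electrostatic force acts, so mechanical energy is conserved: ½mv² = U₁ − U₂ = kQq(1/r₁ − 1/r₂).
U₁ − U₂ = (8.99×10⁹ N·m²/C²)(-6.74×10⁻⁶ C)(6.83×10⁻⁶ C)(1/0.654 − 1/0.623) = 0.0315 J.
v = √(2·0.0315/8.96×10⁻³) = 2.65 m/s.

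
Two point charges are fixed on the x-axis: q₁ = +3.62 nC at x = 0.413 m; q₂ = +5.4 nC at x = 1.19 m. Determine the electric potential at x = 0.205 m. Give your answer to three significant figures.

The total potential is the scalar sum of each charge's contribution, V = Σ kqᵢ/rᵢ.
Distances from the field point to each charge: r₁ = 0.208 m, r₂ = 0.985 m.
V = k[(3.62×10⁻⁹)/(0.208) + (5.40×10⁻⁹)/(0.985)] = 206 V.

206 V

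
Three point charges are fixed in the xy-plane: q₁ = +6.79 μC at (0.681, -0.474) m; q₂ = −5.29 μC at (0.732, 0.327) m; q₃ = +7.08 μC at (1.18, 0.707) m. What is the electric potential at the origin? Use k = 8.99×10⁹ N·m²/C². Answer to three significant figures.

6.05×10⁴ V

The total potential is the scalar sum of each charge's contribution, V = Σ kqᵢ/rᵢ.
Distances from the field point to each charge: r₁ = 0.830 m, r₂ = 0.802 m, r₃ = 1.38 m.
V = k[(6.79×10⁻⁶)/(0.830) + (-5.29×10⁻⁶)/(0.802) + (7.08×10⁻⁶)/(1.38)] = 6.05×10⁴ V.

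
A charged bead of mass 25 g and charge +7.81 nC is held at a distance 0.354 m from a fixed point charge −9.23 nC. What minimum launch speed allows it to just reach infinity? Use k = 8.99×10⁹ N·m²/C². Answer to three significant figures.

0.0121 m/s

To just escape, total mechanical energy must reach zero at infinity: ½mv²_min + U = 0, so ½mv²_min = −U = |kQq|/r.
|U| = |kQq|/r = (8.99×10⁹ N·m²/C²)(9.23×10⁻⁹)(7.81×10⁻⁹)/(0.354) = 1.83×10⁻⁶ J.
v_min = √(2|U|/m) = √(2·1.83×10⁻⁶/0.0250) = 0.0121 m/s.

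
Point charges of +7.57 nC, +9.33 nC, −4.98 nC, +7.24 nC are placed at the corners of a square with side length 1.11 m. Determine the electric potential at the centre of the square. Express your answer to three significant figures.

The total potential is the scalar sum of each charge's contribution, V = Σ kqᵢ/rᵢ.
The distance from each corner to the centre is a√2/2 = 0.785 m.
V = k[(7.57×10⁻⁹)/(0.785) + (9.33×10⁻⁹)/(0.785) + (-4.98×10⁻⁹)/(0.785) + (7.24×10⁻⁹)/(0.785)] = 219 V.

219 V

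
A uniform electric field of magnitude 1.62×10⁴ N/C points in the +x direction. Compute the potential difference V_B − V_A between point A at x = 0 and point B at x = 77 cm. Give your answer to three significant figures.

In a uniform field, potential decreases in the direction of E: V_B − V_A = −E·Δx.
V_B − V_A = −(1.62×10⁴ V/m)(0.770 m) = -1.25×10⁴ V.

-1.25×10⁴ V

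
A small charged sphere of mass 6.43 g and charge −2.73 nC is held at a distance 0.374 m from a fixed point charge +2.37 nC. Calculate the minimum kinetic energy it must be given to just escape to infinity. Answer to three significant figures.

To just escape, total mechanical energy must reach zero at infinity: ½mv²_min + U = 0, so ½mv²_min = −U = |kQq|/r.
|U| = |kQq|/r = (8.99×10⁹ N·m²/C²)(2.37×10⁻⁹)(2.73×10⁻⁹)/(0.374) = 1.56×10⁻⁷ J.

1.56×10⁻⁷ J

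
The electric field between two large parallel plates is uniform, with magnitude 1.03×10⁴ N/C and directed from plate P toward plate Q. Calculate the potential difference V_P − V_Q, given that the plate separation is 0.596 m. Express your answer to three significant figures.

6140 V

In a uniform field, potential decreases in the direction of E: ΔV = −E·d for a displacement d parallel to E.
Going from Q to P is a displacement of 0.596 m opposite to the field, so V_P − V_Q = +Ed = 6140 V.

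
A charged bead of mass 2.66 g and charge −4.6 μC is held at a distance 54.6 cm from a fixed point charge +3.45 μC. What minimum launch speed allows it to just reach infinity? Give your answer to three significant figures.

14.0 m/s

To just escape, total mechanical energy must reach zero at infinity: ½mv²_min + U = 0, so ½mv²_min = −U = |kQq|/r.
|U| = |kQq|/r = (8.99×10⁹ N·m²/C²)(3.45×10⁻⁶)(4.60×10⁻⁶)/(0.546) = 0.261 J.
v_min = √(2|U|/m) = √(2·0.261/2.66×10⁻³) = 14.0 m/s.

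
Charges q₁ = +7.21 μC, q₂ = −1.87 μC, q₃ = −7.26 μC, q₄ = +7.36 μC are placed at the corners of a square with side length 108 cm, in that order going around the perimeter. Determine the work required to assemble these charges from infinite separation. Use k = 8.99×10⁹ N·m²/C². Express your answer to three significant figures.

The work to assemble the configuration equals its total potential energy, U = Σ kqᵢqⱼ/rᵢⱼ over all pairs.
The four side pairs have separation 1.08 m and the two diagonal pairs 1.53 m.
Summing all 6 pair terms gives U = -0.391 J.

-0.391 J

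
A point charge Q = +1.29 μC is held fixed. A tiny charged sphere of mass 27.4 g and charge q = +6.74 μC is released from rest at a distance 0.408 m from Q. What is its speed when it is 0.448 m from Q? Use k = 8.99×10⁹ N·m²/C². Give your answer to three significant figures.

Only the electrostatic force acts, so mechanical energy is conserved: ½mv² = U₁ − U₂ = kQq(1/r₁ − 1/r₂).
U₁ − U₂ = (8.99×10⁹ N·m²/C²)(1.29×10⁻⁶ C)(6.74×10⁻⁶ C)(1/0.408 − 1/0.448) = 0.0171 J.
v = √(2·0.0171/0.0274) = 1.12 m/s.

1.12 m/s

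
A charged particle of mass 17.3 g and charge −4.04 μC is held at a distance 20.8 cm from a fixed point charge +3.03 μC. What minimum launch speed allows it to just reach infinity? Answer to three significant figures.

7.82 m/s

To just escape, total mechanical energy must reach zero at infinity: ½mv²_min + U = 0, so ½mv²_min = −U = |kQq|/r.
|U| = |kQq|/r = (8.99×10⁹ N·m²/C²)(3.03×10⁻⁶)(4.04×10⁻⁶)/(0.208) = 0.529 J.
v_min = √(2|U|/m) = √(2·0.529/0.0173) = 7.82 m/s.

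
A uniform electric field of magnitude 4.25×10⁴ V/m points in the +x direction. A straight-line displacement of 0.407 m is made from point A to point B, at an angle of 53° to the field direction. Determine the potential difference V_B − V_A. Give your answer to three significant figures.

-1.04×10⁴ V

Only the component of displacement along E changes the potential: ΔV = −E·d·cosθ.
ΔV = −(4.25×10⁴ V/m)(0.407 m)cos53° = -1.04×10⁴ V.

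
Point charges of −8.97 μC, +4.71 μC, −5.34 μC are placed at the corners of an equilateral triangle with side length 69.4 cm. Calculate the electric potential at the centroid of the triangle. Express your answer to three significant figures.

Electric potential is a scalar, so the contributions from each charge add algebraically: V = Σ kqᵢ/rᵢ.
The distance from each vertex to the centroid is a/√3 = 0.401 m.
V = k[(-8.97×10⁻⁶)/(0.401) + (4.71×10⁻⁶)/(0.401) + (-5.34×10⁻⁶)/(0.401)] = -2.15×10⁵ V.

-2.15×10⁵ V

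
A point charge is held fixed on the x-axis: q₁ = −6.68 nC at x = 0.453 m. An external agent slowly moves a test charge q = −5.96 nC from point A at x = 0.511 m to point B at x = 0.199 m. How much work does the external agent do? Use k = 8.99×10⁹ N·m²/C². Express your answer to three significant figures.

For quasistatic motion the external work equals the change in potential energy: W_ext = qΔV = q(V_B − V_A).
At A: distance to the source charge is 0.0580 m; V_A = kq₁/r = -1040 V.
At B: distance to the source charge is 0.254 m; V_B = kq₁/r = -236 V.
ΔV = V_B − V_A = 799 V.
W_ext = qΔV = (-5.96×10⁻⁹ C)(799 V) = -4.76×10⁻⁶ J.

-4.76×10⁻⁶ J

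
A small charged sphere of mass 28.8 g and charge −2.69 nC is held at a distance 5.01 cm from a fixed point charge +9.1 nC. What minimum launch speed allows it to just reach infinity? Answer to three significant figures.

0.0175 m/s

To just escape, total mechanical energy must reach zero at infinity: ½mv²_min + U = 0, so ½mv²_min = −U = |kQq|/r.
|U| = |kQq|/r = (8.99×10⁹ N·m²/C²)(9.10×10⁻⁹)(2.69×10⁻⁹)/(0.0501) = 4.39×10⁻⁶ J.
v_min = √(2|U|/m) = √(2·4.39×10⁻⁶/0.0288) = 0.0175 m/s.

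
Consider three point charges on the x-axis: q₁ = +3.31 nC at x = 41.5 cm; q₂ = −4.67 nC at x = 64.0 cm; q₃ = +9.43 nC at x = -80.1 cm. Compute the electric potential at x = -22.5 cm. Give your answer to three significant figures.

Electric potential is a scalar, so the contributions from each charge add algebraically: V = Σ kqᵢ/rᵢ.
Distances from the field point to each charge: r₁ = 0.640 m, r₂ = 0.865 m, r₃ = 0.576 m.
V = k[(3.31×10⁻⁹)/(0.640) + (-4.67×10⁻⁹)/(0.865) + (9.43×10⁻⁹)/(0.576)] = 145 V.

145 V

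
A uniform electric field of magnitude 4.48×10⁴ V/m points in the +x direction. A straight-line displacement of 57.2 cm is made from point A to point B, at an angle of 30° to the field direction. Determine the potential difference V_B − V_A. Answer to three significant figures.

Only the component of displacement along E changes the potential: ΔV = −E·d·cosθ.
ΔV = −(4.48×10⁴ V/m)(0.572 m)cos30° = -2.22×10⁴ V.

-2.22×10⁴ V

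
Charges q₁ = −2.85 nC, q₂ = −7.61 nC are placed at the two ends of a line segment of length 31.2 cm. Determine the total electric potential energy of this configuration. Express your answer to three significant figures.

6.25×10⁻⁷ J

The work to assemble the configuration equals its total potential energy, U = Σ kqᵢqⱼ/rᵢⱼ over all pairs.
The separation is r = 0.312 m.
U = (6.25×10⁻⁷) = 6.25×10⁻⁷ J.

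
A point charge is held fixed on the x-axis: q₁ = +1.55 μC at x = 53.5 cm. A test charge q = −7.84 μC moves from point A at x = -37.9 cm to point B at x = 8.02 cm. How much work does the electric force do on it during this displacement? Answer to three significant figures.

The work done by the electric force is W_field = −ΔU = −q(V_B − V_A) = q(V_A − V_B).
At A: distance to the source charge is 0.914 m; V_A = kq₁/r = 1.52×10⁴ V.
At B: distance to the source charge is 0.455 m; V_B = kq₁/r = 3.06×10⁴ V.
ΔV = V_B − V_A = 1.54×10⁴ V.
W_field = −qΔV = −(-7.84×10⁻⁶ C)(1.54×10⁴ V) = 0.121 J.

0.121 J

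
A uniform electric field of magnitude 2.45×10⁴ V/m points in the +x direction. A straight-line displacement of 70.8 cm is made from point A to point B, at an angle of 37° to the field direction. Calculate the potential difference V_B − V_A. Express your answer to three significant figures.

-1.39×10⁴ V

Only the component of displacement along E changes the potential: ΔV = −E·d·cosθ.
ΔV = −(2.45×10⁴ V/m)(0.708 m)cos37° = -1.39×10⁴ V.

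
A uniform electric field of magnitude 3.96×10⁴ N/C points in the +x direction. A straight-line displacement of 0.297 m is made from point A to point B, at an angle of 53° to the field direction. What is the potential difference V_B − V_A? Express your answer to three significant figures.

-7080 V

Only the component of displacement along E changes the potential: ΔV = −E·d·cosθ.
ΔV = −(3.96×10⁴ V/m)(0.297 m)cos53° = -7080 V.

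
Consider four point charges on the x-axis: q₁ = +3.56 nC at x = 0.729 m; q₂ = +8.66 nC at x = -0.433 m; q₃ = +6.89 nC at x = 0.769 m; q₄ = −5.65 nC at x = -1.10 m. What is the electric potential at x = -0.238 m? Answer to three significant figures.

435 V

Electric potential is a scalar, so the contributions from each charge add algebraically: V = Σ kqᵢ/rᵢ.
Distances from the field point to each charge: r₁ = 0.967 m, r₂ = 0.195 m, r₃ = 1.01 m, r₄ = 0.862 m.
V = k[(3.56×10⁻⁹)/(0.967) + (8.66×10⁻⁹)/(0.195) + (6.89×10⁻⁹)/(1.01) + (-5.65×10⁻⁹)/(0.862)] = 435 V.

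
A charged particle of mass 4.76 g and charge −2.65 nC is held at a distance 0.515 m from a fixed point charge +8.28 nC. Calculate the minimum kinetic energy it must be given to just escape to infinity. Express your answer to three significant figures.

3.83×10⁻⁷ J

To just escape, total mechanical energy must reach zero at infinity: ½mv²_min + U = 0, so ½mv²_min = −U = |kQq|/r.
|U| = |kQq|/r = (8.99×10⁹ N·m²/C²)(8.28×10⁻⁹)(2.65×10⁻⁹)/(0.515) = 3.83×10⁻⁷ J.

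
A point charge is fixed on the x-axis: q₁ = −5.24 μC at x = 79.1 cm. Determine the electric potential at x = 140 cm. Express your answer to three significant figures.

The total potential is the scalar sum of each charge's contribution, V = Σ kqᵢ/rᵢ.
V = k[(-5.24×10⁻⁶)/(0.609)] = -7.74×10⁴ V.

-7.74×10⁴ V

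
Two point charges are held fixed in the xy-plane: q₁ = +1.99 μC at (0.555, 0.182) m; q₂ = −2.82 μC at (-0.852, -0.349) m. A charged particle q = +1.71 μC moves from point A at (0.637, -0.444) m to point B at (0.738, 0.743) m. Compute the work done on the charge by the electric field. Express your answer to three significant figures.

-9.97×10⁻³ J

The work done by the electric force is W_field = −ΔU = −q(V_B − V_A) = q(V_A − V_B).
At A: distances to the source charges are 0.631 m, 1.49 m; V_A = Σ kqᵢ/rᵢ = 1.13×10⁴ V.
At B: distances to the source charges are 0.590 m, 1.93 m; V_B = Σ kqᵢ/rᵢ = 1.72×10⁴ V.
ΔV = V_B − V_A = 5830 V.
W_field = −qΔV = −(1.71×10⁻⁶ C)(5830 V) = -9.97×10⁻³ J.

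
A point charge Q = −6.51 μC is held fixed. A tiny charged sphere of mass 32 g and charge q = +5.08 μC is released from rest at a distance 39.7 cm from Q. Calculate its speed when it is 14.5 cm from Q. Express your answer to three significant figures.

Only the electrostatic force acts, so mechanical energy is conserved: ½mv² = U₁ − U₂ = kQq(1/r₁ − 1/r₂).
U₁ − U₂ = (8.99×10⁹ N·m²/C²)(-6.51×10⁻⁶ C)(5.08×10⁻⁶ C)(1/0.397 − 1/0.145) = 1.30 J.
v = √(2·1.30/0.0320) = 9.02 m/s.

9.02 m/s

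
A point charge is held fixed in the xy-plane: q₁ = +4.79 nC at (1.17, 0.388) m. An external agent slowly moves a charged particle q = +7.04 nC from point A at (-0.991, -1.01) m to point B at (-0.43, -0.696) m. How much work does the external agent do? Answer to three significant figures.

For quasistatic motion the external work equals the change in potential energy: W_ext = qΔV = q(V_B − V_A).
At A: distance to the source charge is 2.57 m; V_A = kq₁/r = 16.7 V.
At B: distance to the source charge is 1.93 m; V_B = kq₁/r = 22.3 V.
ΔV = V_B − V_A = 5.55 V.
W_ext = qΔV = (7.04×10⁻⁹ C)(5.55 V) = 3.91×10⁻⁸ J.

3.91×10⁻⁸ J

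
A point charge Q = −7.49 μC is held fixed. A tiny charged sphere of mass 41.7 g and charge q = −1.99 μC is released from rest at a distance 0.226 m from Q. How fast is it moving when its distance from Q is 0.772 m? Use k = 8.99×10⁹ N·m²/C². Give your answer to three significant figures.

Only the electrostatic force acts, so mechanical energy is conserved: ½mv² = U₁ − U₂ = kQq(1/r₁ − 1/r₂).
U₁ − U₂ = (8.99×10⁹ N·m²/C²)(-7.49×10⁻⁶ C)(-1.99×10⁻⁶ C)(1/0.226 − 1/0.772) = 0.419 J.
v = √(2·0.419/0.0417) = 4.48 m/s.

4.48 m/s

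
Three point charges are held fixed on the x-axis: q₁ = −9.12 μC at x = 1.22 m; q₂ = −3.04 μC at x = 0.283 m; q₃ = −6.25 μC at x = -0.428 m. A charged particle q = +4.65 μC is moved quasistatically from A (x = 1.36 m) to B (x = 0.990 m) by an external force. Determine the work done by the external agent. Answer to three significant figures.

0.966 J

For quasistatic motion the external work equals the change in potential energy: W_ext = qΔV = q(V_B − V_A).
At A: distances to the source charges are 0.140 m, 1.08 m, 1.79 m; V_A = Σ kqᵢ/rᵢ = -6.42×10⁵ V.
At B: distances to the source charges are 0.230 m, 0.707 m, 1.42 m; V_B = Σ kqᵢ/rᵢ = -4.35×10⁵ V.
ΔV = V_B − V_A = 2.08×10⁵ V.
W_ext = qΔV = (4.65×10⁻⁶ C)(2.08×10⁵ V) = 0.966 J.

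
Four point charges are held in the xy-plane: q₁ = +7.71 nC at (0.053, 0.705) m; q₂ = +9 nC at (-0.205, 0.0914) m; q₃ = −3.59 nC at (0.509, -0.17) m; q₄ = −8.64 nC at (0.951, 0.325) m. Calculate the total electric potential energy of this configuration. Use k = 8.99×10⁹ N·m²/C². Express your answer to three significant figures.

The work to assemble the configuration equals its total potential energy, U = Σ kqᵢqⱼ/rᵢⱼ over all pairs.
Pair separations: r₁₂ = 0.666 m, r₁₃ = 0.987 m, r₁₄ = 0.975 m, r₂₃ = 0.760 m, r₂₄ = 1.18 m, r₃₄ = 0.664 m.
Summing all 6 pair terms gives U = -4.84×10⁻⁷ J.

-4.84×10⁻⁷ J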